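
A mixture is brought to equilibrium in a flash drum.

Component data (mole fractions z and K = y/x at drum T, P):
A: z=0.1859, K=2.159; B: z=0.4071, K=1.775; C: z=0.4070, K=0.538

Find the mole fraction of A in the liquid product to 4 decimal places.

x_A = 0.0952

Material balance + equilibrium reduce to Σ zᵢ(Kᵢ−1)/(1+ψ(Kᵢ−1)) = 0.
g(0) = ΣzᵢKᵢ − 1 = 0.3429 and g(1) = 1 − Σzᵢ/Kᵢ = -0.0720, so a root lies in (0, 1).
Iterate (Newton) starting at ψ = 0.39:
  ψ = 0.3900: g = 0.16130, g' = -0.3919 → ψ = 0.8016
  ψ = 0.8016: g = 0.00767, g' = -0.3792 → ψ = 0.8218
  ψ = 0.8218: g = -0.00003, g' = -0.3825 → ψ = 0.8217
Converged at ψ = 0.8217.
Compositions from xᵢ = zᵢ/(1+ψ(Kᵢ−1)), yᵢ = Kᵢxᵢ:
  A: x = 0.0952, y = 0.2056
  B: x = 0.2487, y = 0.4415
  C: x = 0.6561, y = 0.3530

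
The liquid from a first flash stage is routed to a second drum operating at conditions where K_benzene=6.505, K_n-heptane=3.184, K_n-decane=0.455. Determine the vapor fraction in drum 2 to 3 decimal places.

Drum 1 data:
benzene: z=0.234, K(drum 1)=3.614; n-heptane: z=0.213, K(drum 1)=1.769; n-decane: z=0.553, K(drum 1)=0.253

Drum 1:
Newton–Raphson from ψ₁ = 0.5:
  ψ₁ = 0.500: g = -0.2759, g' = -1.152 → ψ₁ = 0.261
  ψ₁ = 0.261: g = -0.0126, g' = -1.129 → ψ₁ = 0.249
Converged at ψ₁ = 0.249.
Drum-1 compositions:
  benzene: x = 0.142, y = 0.512
  n-heptane: x = 0.179, y = 0.316
  n-decane: x = 0.680, y = 0.172
Drum-2 feed = drum-1 liquid: z₂ = (0.1416, 0.1787, 0.6796).
Drum 2:
Rachford–Rice: g(ψ₂) = Σ zᵢ(Kᵢ−1)/(1+ψ₂(Kᵢ−1)) = 0.
g(0) = ΣzᵢKᵢ − 1 = 0.800 and g(1) = 1 − Σzᵢ/Kᵢ = -0.572, so a root lies in (0, 1).
Newton–Raphson from ψ₂ = 0.5:
  ψ₂ = 0.500: g = -0.1148, g' = -0.881 → ψ₂ = 0.370
  ψ₂ = 0.370: g = 0.0090, g' = -1.043 → ψ₂ = 0.378
Converged at ψ₂ = 0.378.
  benzene: x = 0.046, y = 0.299
  n-heptane: x = 0.098, y = 0.312
  n-decane: x = 0.856, y = 0.390

V/F (drum 2) = 0.378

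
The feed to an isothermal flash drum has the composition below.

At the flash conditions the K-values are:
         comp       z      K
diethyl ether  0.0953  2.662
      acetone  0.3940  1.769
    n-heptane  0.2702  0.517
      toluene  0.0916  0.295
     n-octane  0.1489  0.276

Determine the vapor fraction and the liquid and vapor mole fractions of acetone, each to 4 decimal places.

Rachford–Rice: g(ψ) = Σ zᵢ(Kᵢ−1)/(1+ψ(Kᵢ−1)) = 0.
Check two-phase: ΣzᵢKᵢ = 1.1585 > 1 and Σzᵢ/Kᵢ = 1.6312 > 1, so g(0) = 0.1585 > 0 and g(1) = -0.6312 < 0.
Iterate (Newton) starting at ψ = 0.5:
  ψ = 0.5000: g = -0.13542, g' = -0.6100 → ψ = 0.2780
  ψ = 0.2780: g = -0.00808, g' = -0.5582 → ψ = 0.2635
Converged at ψ = 0.2635.
Compositions from xᵢ = zᵢ/(1+ψ(Kᵢ−1)), yᵢ = Kᵢxᵢ:
  diethyl ether: x = 0.0663, y = 0.1764
  acetone: x = 0.3276, y = 0.5795
  n-heptane: x = 0.3096, y = 0.1601
  toluene: x = 0.1125, y = 0.0332
  n-octane: x = 0.1840, y = 0.0508

ψ = 0.2635, x_acetone = 0.3276, y_acetone = 0.5795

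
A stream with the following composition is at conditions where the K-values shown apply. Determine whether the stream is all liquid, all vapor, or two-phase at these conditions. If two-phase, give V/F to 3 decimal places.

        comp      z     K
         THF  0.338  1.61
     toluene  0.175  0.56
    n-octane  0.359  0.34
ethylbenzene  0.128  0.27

all liquid

ΣzᵢKᵢ = 0.799; Σzᵢ/Kᵢ = 2.052.
Since ΣzᵢKᵢ < 1 the mixture is below its bubble point — single liquid phase.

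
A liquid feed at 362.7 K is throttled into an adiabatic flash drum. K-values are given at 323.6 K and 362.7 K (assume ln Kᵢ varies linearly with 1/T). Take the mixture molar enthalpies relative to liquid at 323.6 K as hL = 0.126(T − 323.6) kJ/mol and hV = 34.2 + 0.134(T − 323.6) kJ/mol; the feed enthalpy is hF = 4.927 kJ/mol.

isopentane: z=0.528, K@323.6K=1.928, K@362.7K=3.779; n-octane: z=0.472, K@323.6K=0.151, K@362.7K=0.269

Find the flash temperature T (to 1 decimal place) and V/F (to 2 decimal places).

T = 324.8 K, V/F = 0.14

Adiabatic flash: solve Rachford–Rice at each trial T, then check hF = ψ·hV(T) + (1−ψ)·hL(T).
  T = 323.6 K: K = (1.928, 0.151), RR gives ψ = 0.113, H_out = 3.874 kJ/mol
  T = 362.7 K: K = (3.779, 0.269), RR gives ψ = 0.552, H_out = 23.993 kJ/mol
  T = 343.1 K: K = (2.749, 0.205), RR gives ψ = 0.394, H_out = 15.996 kJ/mol
  T = 333.4 K: K = (2.316, 0.177), RR gives ψ = 0.283, H_out = 10.928 kJ/mol
  T = 328.5 K: K = (2.116, 0.164), RR gives ψ = 0.208, H_out = 7.752 kJ/mol
  T = 326.1 K: K = (2.023, 0.157), RR gives ψ = 0.165, H_out = 5.960 kJ/mol
  T = 324.9 K: K = (1.977, 0.154), RR gives ψ = 0.141, H_out = 4.990 kJ/mol
Linear interpolation between T = 323.6 (H_out = 3.874) and T = 324.9 (H_out = 4.990) on hF = 4.927 gives T ≈ 324.8 K, at which ψ = 0.14.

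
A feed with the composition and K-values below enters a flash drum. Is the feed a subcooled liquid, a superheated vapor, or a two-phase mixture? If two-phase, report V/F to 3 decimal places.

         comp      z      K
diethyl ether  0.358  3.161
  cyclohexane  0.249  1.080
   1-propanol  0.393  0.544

ΣzᵢKᵢ = 1.614; Σzᵢ/Kᵢ = 1.066.
Both exceed 1, so a two-phase solution exists.
Material balance + equilibrium reduce to Σ zᵢ(Kᵢ−1)/(1+ψ(Kᵢ−1)) = 0.
Newton–Raphson from ψ = 0.5:
  ψ = 0.500: g = 0.1589, g' = -0.525 → ψ = 0.803
  ψ = 0.803: g = 0.0189, g' = -0.428 → ψ = 0.847
Converged at ψ = 0.847.

two-phase, V/F = 0.847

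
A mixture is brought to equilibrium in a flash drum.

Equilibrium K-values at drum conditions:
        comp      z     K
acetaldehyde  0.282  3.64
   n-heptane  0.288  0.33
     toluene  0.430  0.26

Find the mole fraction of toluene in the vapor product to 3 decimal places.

Rachford–Rice: g(β) = Σ zᵢ(Kᵢ−1)/(1+β(Kᵢ−1)) = 0.
g(0) = ΣzᵢKᵢ − 1 = 0.233 and g(1) = 1 − Σzᵢ/Kᵢ = -1.604, so a root lies in (0, 1).
Newton–Raphson from β = 0.5:
  β = 0.500: g = -0.4743, g' = -1.251 → β = 0.121
  β = 0.121: g = 0.0051, g' = -1.567 → β = 0.124
Converged at β = 0.124.
Compositions from xᵢ = zᵢ/(1+β(Kᵢ−1)), yᵢ = Kᵢxᵢ:
  acetaldehyde: x = 0.212, y = 0.773
  n-heptane: x = 0.314, y = 0.104
  toluene: x = 0.473, y = 0.123

y_toluene = 0.123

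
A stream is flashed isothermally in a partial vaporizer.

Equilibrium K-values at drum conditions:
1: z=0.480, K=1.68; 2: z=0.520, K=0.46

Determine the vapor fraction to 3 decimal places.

ψ = 0.124

Rachford–Rice: g(ψ) = Σ zᵢ(Kᵢ−1)/(1+ψ(Kᵢ−1)) = 0.
g(0) = ΣzᵢKᵢ − 1 = 0.046 and g(1) = 1 − Σzᵢ/Kᵢ = -0.416, so a root lies in (0, 1).
Binary case is linear: z₁(K₁−1)(1+ψ(K₂−1)) + z₂(K₂−1)(1+ψ(K₁−1)) = 0
⇒ ψ = [z₁(K₁−1)+z₂(K₂−1)] / [−(K₁−1)(K₂−1)] = 0.0456/0.3672 = 0.124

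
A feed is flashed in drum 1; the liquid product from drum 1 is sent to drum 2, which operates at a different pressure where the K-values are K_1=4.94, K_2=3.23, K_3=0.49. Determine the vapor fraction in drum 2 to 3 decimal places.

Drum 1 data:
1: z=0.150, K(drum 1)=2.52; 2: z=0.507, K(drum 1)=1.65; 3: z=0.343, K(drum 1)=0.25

Drum 1:
Rachford–Rice: g(ψ₁) = Σ zᵢ(Kᵢ−1)/(1+ψ₁(Kᵢ−1)) = 0.
g(0) = ΣzᵢKᵢ − 1 = 0.300 and g(1) = 1 − Σzᵢ/Kᵢ = -0.739, so a root lies in (0, 1).
Newton–Raphson from ψ₁ = 0.5:
  ψ₁ = 0.500: g = -0.0333, g' = -0.728 → ψ₁ = 0.454
  ψ₁ = 0.454: g = -0.0008, g' = -0.693 → ψ₁ = 0.453
Converged at ψ₁ = 0.453.
Drum-1 compositions:
  1: x = 0.089, y = 0.224
  2: x = 0.392, y = 0.646
  3: x = 0.519, y = 0.130
Drum-2 feed = drum-1 liquid: z₂ = (0.0888, 0.3917, 0.5195).
Drum 2:
Material balance + equilibrium reduce to Σ zᵢ(Kᵢ−1)/(1+ψ₂(Kᵢ−1)) = 0.
Feasibility: ΣzᵢKᵢ = 1.959, Σzᵢ/Kᵢ = 1.199 — both > 1, two phases present.
Iterate (Newton) starting at ψ₂ = 0.5:
  ψ₂ = 0.500: g = 0.1752, g' = -0.835 → ψ₂ = 0.710
  ψ₂ = 0.710: g = 0.0151, g' = -0.720 → ψ₂ = 0.731
Converged at ψ₂ = 0.731.
  1: x = 0.023, y = 0.113
  2: x = 0.149, y = 0.481
  3: x = 0.828, y = 0.406

V/F (drum 2) = 0.731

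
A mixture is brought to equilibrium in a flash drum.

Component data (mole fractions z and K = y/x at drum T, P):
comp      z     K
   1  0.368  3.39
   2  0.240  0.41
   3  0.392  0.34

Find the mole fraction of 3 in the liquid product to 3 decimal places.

Rachford–Rice: g(ψ) = Σ zᵢ(Kᵢ−1)/(1+ψ(Kᵢ−1)) = 0.
Feasibility: ΣzᵢKᵢ = 1.479, Σzᵢ/Kᵢ = 1.847 — both > 1, two phases present.
Newton iteration, ψ⁰ = 0.56:
  ψ = 0.560: g = -0.2458, g' = -1.000 → ψ = 0.314
  ψ = 0.314: g = 0.0019, g' = -1.083 → ψ = 0.316
Converged at ψ = 0.316.
Compositions from xᵢ = zᵢ/(1+ψ(Kᵢ−1)), yᵢ = Kᵢxᵢ:
  1: x = 0.210, y = 0.711
  2: x = 0.295, y = 0.121
  3: x = 0.495, y = 0.168

x_3 = 0.495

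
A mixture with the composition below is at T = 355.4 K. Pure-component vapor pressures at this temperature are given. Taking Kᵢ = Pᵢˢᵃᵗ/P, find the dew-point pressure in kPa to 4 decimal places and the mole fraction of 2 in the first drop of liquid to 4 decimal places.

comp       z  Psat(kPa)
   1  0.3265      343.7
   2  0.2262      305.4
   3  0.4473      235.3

At the dew point ψ → 1, so Σzᵢ/Kᵢ = 1 with Kᵢ = Pᵢˢᵃᵗ/P ⇒ 1/P = Σzᵢ/Pᵢˢᵃᵗ.
1/P = 0.3265/343.7 + 0.2262/305.4 + 0.4473/235.3 = 0.0035916 ⇒ P = 278.4273 kPa
xᵢ = zᵢP/Pᵢˢᵃᵗ ⇒ x_2 = 0.2262·278.4273/305.4 = 0.2062

Pdew = 278.4273 kPa, x_2 = 0.2062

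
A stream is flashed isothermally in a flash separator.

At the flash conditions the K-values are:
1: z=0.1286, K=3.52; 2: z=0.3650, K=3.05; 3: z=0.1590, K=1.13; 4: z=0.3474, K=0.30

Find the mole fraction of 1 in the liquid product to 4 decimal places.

Material balance + equilibrium reduce to Σ zᵢ(Kᵢ−1)/(1+V/F(Kᵢ−1)) = 0.
Check two-phase: ΣzᵢKᵢ = 1.8498 > 1 and Σzᵢ/Kᵢ = 1.4549 > 1, so g(0) = 0.8498 > 0 and g(1) = -0.4549 < 0.
Newton iteration, V/F⁰ = 0.5:
  V/F = 0.5000: g = 0.15819, g' = -0.9392 → V/F = 0.6684
  V/F = 0.6684: g = -0.00159, g' = -0.9898 → V/F = 0.6668
Converged at V/F = 0.6668.
Compositions from xᵢ = zᵢ/(1+V/F(Kᵢ−1)), yᵢ = Kᵢxᵢ:
  1: x = 0.0480, y = 0.1689
  2: x = 0.1542, y = 0.4703
  3: x = 0.1463, y = 0.1653
  4: x = 0.6515, y = 0.1954

x_1 = 0.0480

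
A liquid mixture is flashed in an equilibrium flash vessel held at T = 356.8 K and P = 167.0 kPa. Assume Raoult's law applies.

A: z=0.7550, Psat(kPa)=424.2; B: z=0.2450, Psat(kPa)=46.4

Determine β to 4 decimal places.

Raoult's law: Kᵢ = Pᵢˢᵃᵗ/P = Pᵢˢᵃᵗ/167.0.
  K_A = 424.2/167.0 = 2.540120, K_B = 46.4/167.0 = 0.277844
Binary case is linear: z₁(K₁−1)(1+β(K₂−1)) + z₂(K₂−1)(1+β(K₁−1)) = 0
⇒ β = [z₁(K₁−1)+z₂(K₂−1)] / [−(K₁−1)(K₂−1)] = 0.98586/1.11221 = 0.8864

β = 0.8864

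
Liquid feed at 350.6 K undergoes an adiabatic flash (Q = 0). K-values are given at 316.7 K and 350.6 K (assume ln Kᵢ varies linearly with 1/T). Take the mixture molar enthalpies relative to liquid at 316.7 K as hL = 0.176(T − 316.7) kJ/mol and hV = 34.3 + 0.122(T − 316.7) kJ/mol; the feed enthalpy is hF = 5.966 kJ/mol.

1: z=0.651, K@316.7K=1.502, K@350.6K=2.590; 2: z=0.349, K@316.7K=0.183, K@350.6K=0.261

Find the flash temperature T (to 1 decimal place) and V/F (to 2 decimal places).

T = 318.5 K, V/F = 0.17

Adiabatic flash: solve Rachford–Rice at each trial T, then check hF = ψ·hV(T) + (1−ψ)·hL(T).
  T = 316.7 K: K = (1.502, 0.183), RR gives ψ = 0.102, H_out = 3.485 kJ/mol
  T = 350.6 K: K = (2.590, 0.261), RR gives ψ = 0.661, H_out = 27.442 kJ/mol
  T = 333.6 K: K = (1.998, 0.220), RR gives ψ = 0.485, H_out = 19.182 kJ/mol
  T = 325.1 K: K = (1.737, 0.201), RR gives ψ = 0.342, H_out = 13.044 kJ/mol
  T = 320.9 K: K = (1.617, 0.192), RR gives ψ = 0.240, H_out = 8.918 kJ/mol
  T = 318.8 K: K = (1.559, 0.187), RR gives ψ = 0.177, H_out = 6.409 kJ/mol
Linear interpolation between T = 316.7 (H_out = 3.485) and T = 318.8 (H_out = 6.409) on hF = 5.966 gives T ≈ 318.5 K, at which ψ = 0.17.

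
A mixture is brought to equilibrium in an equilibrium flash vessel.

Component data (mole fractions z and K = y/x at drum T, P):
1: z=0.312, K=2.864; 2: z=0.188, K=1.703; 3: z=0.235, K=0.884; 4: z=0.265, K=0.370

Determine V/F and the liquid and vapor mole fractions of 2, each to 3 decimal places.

Rachford–Rice: g(V/F) = Σ zᵢ(Kᵢ−1)/(1+V/F(Kᵢ−1)) = 0.
Check two-phase: ΣzᵢKᵢ = 1.520 > 1 and Σzᵢ/Kᵢ = 1.201 > 1, so g(0) = 0.520 > 0 and g(1) = -0.201 < 0.
Newton iteration, V/F⁰ = 0.37:
  V/F = 0.370: g = 0.2029, g' = -0.620 → V/F = 0.697
  V/F = 0.697: g = 0.0143, g' = -0.585 → V/F = 0.722
  V/F = 0.722: g = -0.0001, g' = -0.595 → V/F = 0.721
Converged at V/F = 0.721.
Compositions from xᵢ = zᵢ/(1+V/F(Kᵢ−1)), yᵢ = Kᵢxᵢ:
  1: x = 0.133, y = 0.381
  2: x = 0.125, y = 0.212
  3: x = 0.256, y = 0.227
  4: x = 0.486, y = 0.180

V/F = 0.721, x_2 = 0.125, y_2 = 0.212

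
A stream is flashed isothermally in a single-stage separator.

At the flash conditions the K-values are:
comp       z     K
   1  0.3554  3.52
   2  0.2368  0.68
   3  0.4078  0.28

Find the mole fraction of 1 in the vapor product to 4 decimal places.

Newton–Raphson from ψ = 0.5:
  ψ = 0.5000: g = -0.15270, g' = -0.9924 → ψ = 0.3461
  ψ = 0.3461: g = 0.00207, g' = -1.0496 → ψ = 0.3481
Converged at ψ = 0.3481.
Compositions from xᵢ = zᵢ/(1+ψ(Kᵢ−1)), yᵢ = Kᵢxᵢ:
  1: x = 0.1893, y = 0.6664
  2: x = 0.2665, y = 0.1812
  3: x = 0.5442, y = 0.1524

y_1 = 0.6664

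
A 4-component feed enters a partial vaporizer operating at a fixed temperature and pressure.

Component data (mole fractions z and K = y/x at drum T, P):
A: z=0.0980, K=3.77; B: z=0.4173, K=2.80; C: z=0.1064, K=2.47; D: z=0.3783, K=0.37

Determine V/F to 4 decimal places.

Material balance + equilibrium reduce to Σ zᵢ(Kᵢ−1)/(1+V/F(Kᵢ−1)) = 0.
g(0) = ΣzᵢKᵢ − 1 = 0.9407 and g(1) = 1 − Σzᵢ/Kᵢ = -0.2405, so a root lies in (0, 1).
Newton iteration, V/F⁰ = 0.65:
  V/F = 0.6500: g = 0.11946, g' = -0.8737 → V/F = 0.7867
  V/F = 0.7867: g = -0.00373, g' = -0.9457 → V/F = 0.7828
Converged at V/F = 0.7828.

V/F = 0.7828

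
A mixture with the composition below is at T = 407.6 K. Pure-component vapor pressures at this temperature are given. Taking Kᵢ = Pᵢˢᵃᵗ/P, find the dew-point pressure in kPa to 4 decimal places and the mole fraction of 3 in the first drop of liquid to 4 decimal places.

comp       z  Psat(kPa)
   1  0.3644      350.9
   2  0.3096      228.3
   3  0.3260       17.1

At the dew point ψ → 1, so Σzᵢ/Kᵢ = 1 with Kᵢ = Pᵢˢᵃᵗ/P ⇒ 1/P = Σzᵢ/Pᵢˢᵃᵗ.
1/P = 0.3644/350.9 + 0.3096/228.3 + 0.3260/17.1 = 0.0214589 ⇒ P = 46.6007 kPa
xᵢ = zᵢP/Pᵢˢᵃᵗ ⇒ x_3 = 0.3260·46.6007/17.1 = 0.8884

Pdew = 46.6007 kPa, x_3 = 0.8884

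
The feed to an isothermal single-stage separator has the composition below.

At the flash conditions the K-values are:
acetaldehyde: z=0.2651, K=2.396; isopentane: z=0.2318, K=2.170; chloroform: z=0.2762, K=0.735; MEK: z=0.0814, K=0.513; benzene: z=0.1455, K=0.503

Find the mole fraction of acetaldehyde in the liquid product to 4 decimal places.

x_acetaldehyde = 0.1178

Material balance + equilibrium reduce to Σ zᵢ(Kᵢ−1)/(1+ψ(Kᵢ−1)) = 0.
Feasibility: ΣzᵢKᵢ = 1.4561, Σzᵢ/Kᵢ = 1.0412 — both > 1, two phases present.
Newton–Raphson from ψ = 0.5:
  ψ = 0.5000: g = 0.15606, g' = -0.4286 → ψ = 0.8641
  ψ = 0.8641: g = 0.01249, g' = -0.3852 → ψ = 0.8965
  ψ = 0.8965: g = -0.00005, g' = -0.3886 → ψ = 0.8964
Converged at ψ = 0.8964.
Compositions from xᵢ = zᵢ/(1+ψ(Kᵢ−1)), yᵢ = Kᵢxᵢ:
  acetaldehyde: x = 0.1178, y = 0.2821
  isopentane: x = 0.1131, y = 0.2455
  chloroform: x = 0.3622, y = 0.2663
  MEK: x = 0.1445, y = 0.0741
  benzene: x = 0.2624, y = 0.1320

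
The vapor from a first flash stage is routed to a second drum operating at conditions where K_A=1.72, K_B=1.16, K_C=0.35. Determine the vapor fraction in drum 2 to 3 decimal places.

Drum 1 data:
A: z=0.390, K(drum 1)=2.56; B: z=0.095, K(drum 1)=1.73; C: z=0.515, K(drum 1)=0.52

Drum 1:
Rachford–Rice: g(ψ₁) = Σ zᵢ(Kᵢ−1)/(1+ψ₁(Kᵢ−1)) = 0.
Check two-phase: ΣzᵢKᵢ = 1.431 > 1 and Σzᵢ/Kᵢ = 1.198 > 1, so g(0) = 0.431 > 0 and g(1) = -0.198 < 0.
Iterate (Newton) starting at ψ₁ = 0.55:
  ψ₁ = 0.550: g = 0.0411, g' = -0.520 → ψ₁ = 0.629
  ψ₁ = 0.629: g = 0.0005, g' = -0.509 → ψ₁ = 0.630
Converged at ψ₁ = 0.630.
Drum-1 compositions:
  A: x = 0.197, y = 0.504
  B: x = 0.065, y = 0.113
  C: x = 0.738, y = 0.384
Drum-2 feed = drum-1 vapor: z₂ = (0.5035, 0.1126, 0.3839).
Drum 2:
Material balance + equilibrium reduce to Σ zᵢ(Kᵢ−1)/(1+ψ₂(Kᵢ−1)) = 0.
g(0) = ΣzᵢKᵢ − 1 = 0.131 and g(1) = 1 − Σzᵢ/Kᵢ = -0.487, so a root lies in (0, 1).
Newton–Raphson from ψ₂ = 0.5:
  ψ₂ = 0.500: g = -0.0864, g' = -0.500 → ψ₂ = 0.327
  ψ₂ = 0.327: g = -0.0063, g' = -0.435 → ψ₂ = 0.313
  ψ₂ = 0.313: g = -0.0000, g' = -0.432 → ψ₂ = 0.312
Converged at ψ₂ = 0.312.
  A: x = 0.411, y = 0.707
  B: x = 0.107, y = 0.124
  C: x = 0.482, y = 0.169

V/F (drum 2) = 0.312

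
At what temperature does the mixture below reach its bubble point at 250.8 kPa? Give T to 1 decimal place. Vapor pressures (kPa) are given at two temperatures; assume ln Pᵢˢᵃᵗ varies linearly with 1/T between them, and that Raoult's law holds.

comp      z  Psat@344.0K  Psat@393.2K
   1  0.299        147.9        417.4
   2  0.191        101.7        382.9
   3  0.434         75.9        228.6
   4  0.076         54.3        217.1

T = 382.5 K

Bubble-point temperature: ΣzᵢPᵢˢᵃᵗ(T) = P. Interpolate ln Pᵢˢᵃᵗ = aᵢ + bᵢ/T.
  T = 344.0 K: ΣzᵢPᵢˢᵃᵗ = 100.71 kPa
  T = 393.2 K: ΣzᵢPᵢˢᵃᵗ = 313.65 kPa
  T = 368.6 K: ΣzᵢPᵢˢᵃᵗ = 184.26 kPa
  T = 380.9 K: ΣzᵢPᵢˢᵃᵗ = 242.37 kPa
  T = 387.0 K: ΣzᵢPᵢˢᵃᵗ = 275.96 kPa
  T = 383.9 K: ΣzᵢPᵢˢᵃᵗ = 258.47 kPa
  T = 382.4 K: ΣzᵢPᵢˢᵃᵗ = 250.32 kPa
Interpolating between 382.4 K and 383.9 K gives T ≈ 382.5 K.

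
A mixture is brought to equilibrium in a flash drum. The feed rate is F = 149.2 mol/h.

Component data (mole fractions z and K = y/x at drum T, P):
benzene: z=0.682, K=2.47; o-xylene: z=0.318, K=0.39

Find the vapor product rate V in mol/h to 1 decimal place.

Let ψ = V/F and solve Σ zᵢ(Kᵢ−1)/(1+ψ(Kᵢ−1)) = 0.
g(0) = ΣzᵢKᵢ − 1 = 0.809 and g(1) = 1 − Σzᵢ/Kᵢ = -0.091, so a root lies in (0, 1).
Binary case is linear: z₁(K₁−1)(1+ψ(K₂−1)) + z₂(K₂−1)(1+ψ(K₁−1)) = 0
⇒ ψ = [z₁(K₁−1)+z₂(K₂−1)] / [−(K₁−1)(K₂−1)] = 0.8086/0.8967 = 0.902
Then V = ψ·F = 0.9017·149.2 = 134.5 mol/h and L = F − V = 14.7 mol/h.

V = 134.5 mol/h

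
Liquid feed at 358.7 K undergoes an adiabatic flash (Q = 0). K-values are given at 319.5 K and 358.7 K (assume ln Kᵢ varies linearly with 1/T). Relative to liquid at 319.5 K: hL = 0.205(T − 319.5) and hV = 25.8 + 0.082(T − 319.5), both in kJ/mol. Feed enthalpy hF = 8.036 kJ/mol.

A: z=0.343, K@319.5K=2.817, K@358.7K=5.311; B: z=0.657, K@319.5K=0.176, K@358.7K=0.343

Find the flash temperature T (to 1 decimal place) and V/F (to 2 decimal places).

Adiabatic flash: solve Rachford–Rice at each trial T, then check hF = ψ·hV(T) + (1−ψ)·hL(T).
  T = 319.5 K: K = (2.817, 0.176), RR gives ψ = 0.055, H_out = 1.411 kJ/mol
  T = 358.7 K: K = (5.311, 0.343), RR gives ψ = 0.370, H_out = 15.791 kJ/mol
  T = 339.1 K: K = (3.939, 0.250), RR gives ψ = 0.234, H_out = 9.494 kJ/mol
  T = 329.3 K: K = (3.348, 0.211), RR gives ψ = 0.155, H_out = 5.820 kJ/mol
  T = 334.2 K: K = (3.636, 0.230), RR gives ψ = 0.196, H_out = 7.724 kJ/mol
  T = 336.6 K: K = (3.783, 0.240), RR gives ψ = 0.215, H_out = 8.606 kJ/mol
Linear interpolation between T = 334.2 (H_out = 7.724) and T = 336.6 (H_out = 8.606) on hF = 8.036 gives T ≈ 335.0 K, at which ψ = 0.20.

T = 335.0 K, V/F = 0.20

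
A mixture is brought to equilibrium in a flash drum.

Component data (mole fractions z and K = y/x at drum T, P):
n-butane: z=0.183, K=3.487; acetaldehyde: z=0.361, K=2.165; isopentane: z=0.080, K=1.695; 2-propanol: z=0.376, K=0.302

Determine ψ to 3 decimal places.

Rachford–Rice: g(ψ) = Σ zᵢ(Kᵢ−1)/(1+ψ(Kᵢ−1)) = 0.
Check two-phase: ΣzᵢKᵢ = 1.669 > 1 and Σzᵢ/Kᵢ = 1.511 > 1, so g(0) = 0.669 > 0 and g(1) = -0.511 < 0.
Iterate (Newton) starting at ψ = 0.4:
  ψ = 0.400: g = 0.1944, g' = -0.889 → ψ = 0.619
Converged at ψ = 0.619.

ψ = 0.619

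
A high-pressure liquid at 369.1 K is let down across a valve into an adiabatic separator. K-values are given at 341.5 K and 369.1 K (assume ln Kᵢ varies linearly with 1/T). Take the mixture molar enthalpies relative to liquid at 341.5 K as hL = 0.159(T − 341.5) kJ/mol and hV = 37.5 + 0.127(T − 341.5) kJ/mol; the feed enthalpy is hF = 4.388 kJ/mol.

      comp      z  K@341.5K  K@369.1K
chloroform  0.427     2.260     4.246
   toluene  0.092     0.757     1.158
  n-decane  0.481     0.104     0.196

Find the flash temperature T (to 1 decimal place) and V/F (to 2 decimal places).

T = 342.9 K, V/F = 0.11

Adiabatic flash: solve Rachford–Rice at each trial T, then check hF = ψ·hV(T) + (1−ψ)·hL(T).
  T = 341.5 K: K = (2.260, 0.757, 0.104), RR gives ψ = 0.082, H_out = 3.063 kJ/mol
  T = 369.1 K: K = (4.246, 1.158, 0.196), RR gives ψ = 0.431, H_out = 20.160 kJ/mol
  T = 355.3 K: K = (3.136, 0.944, 0.145), RR gives ψ = 0.298, H_out = 13.232 kJ/mol
  T = 348.4 K: K = (2.671, 0.847, 0.123), RR gives ψ = 0.207, H_out = 8.820 kJ/mol
  T = 344.9 K: K = (2.456, 0.801, 0.113), RR gives ψ = 0.149, H_out = 6.124 kJ/mol
  T = 343.2 K: K = (2.356, 0.779, 0.108), RR gives ψ = 0.117, H_out = 4.658 kJ/mol
Linear interpolation between T = 341.5 (H_out = 3.063) and T = 343.2 (H_out = 4.658) on hF = 4.388 gives T ≈ 342.9 K, at which ψ = 0.11.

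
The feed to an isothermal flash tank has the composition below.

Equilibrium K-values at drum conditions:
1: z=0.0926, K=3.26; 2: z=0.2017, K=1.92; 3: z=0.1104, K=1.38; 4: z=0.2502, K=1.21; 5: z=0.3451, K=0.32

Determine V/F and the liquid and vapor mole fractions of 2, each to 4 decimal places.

V/F = 0.4149, x_2 = 0.1460, y_2 = 0.2803

Material balance + equilibrium reduce to Σ zᵢ(Kᵢ−1)/(1+V/F(Kᵢ−1)) = 0.
Feasibility: ΣzᵢKᵢ = 1.2547, Σzᵢ/Kᵢ = 1.4987 — both > 1, two phases present.
Newton iteration, V/F⁰ = 0.37:
  V/F = 0.3700: g = 0.02439, g' = -0.5420 → V/F = 0.4150
  V/F = 0.4150: g = -0.00008, g' = -0.5463 → V/F = 0.4149
Converged at V/F = 0.4149.
Compositions from xᵢ = zᵢ/(1+V/F(Kᵢ−1)), yᵢ = Kᵢxᵢ:
  1: x = 0.0478, y = 0.1558
  2: x = 0.1460, y = 0.2803
  3: x = 0.0954, y = 0.1316
  4: x = 0.2301, y = 0.2785
  5: x = 0.4807, y = 0.1538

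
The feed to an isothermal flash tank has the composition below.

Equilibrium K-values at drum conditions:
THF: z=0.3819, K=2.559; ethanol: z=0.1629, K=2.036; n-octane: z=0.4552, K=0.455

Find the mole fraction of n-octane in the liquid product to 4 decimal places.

x_n-octane = 0.7171

Rachford–Rice: g(ψ) = Σ zᵢ(Kᵢ−1)/(1+ψ(Kᵢ−1)) = 0.
Check two-phase: ΣzᵢKᵢ = 1.5161 > 1 and Σzᵢ/Kᵢ = 1.2297 > 1, so g(0) = 0.5161 > 0 and g(1) = -0.2297 < 0.
Iterate (Newton) starting at ψ = 0.5:
  ψ = 0.5000: g = 0.10474, g' = -0.6245 → ψ = 0.6677
  ψ = 0.6677: g = 0.00145, g' = -0.6181 → ψ = 0.6701
Converged at ψ = 0.6701.
Compositions from xᵢ = zᵢ/(1+ψ(Kᵢ−1)), yᵢ = Kᵢxᵢ:
  THF: x = 0.1868, y = 0.4780
  ethanol: x = 0.0962, y = 0.1958
  n-octane: x = 0.7171, y = 0.3263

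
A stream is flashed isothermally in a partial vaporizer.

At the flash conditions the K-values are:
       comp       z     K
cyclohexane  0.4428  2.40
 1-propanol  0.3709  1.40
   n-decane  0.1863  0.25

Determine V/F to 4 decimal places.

Iterate (Newton) starting at V/F = 0.5:
  V/F = 0.5000: g = 0.26473, g' = -0.6098 → V/F = 0.9341
  V/F = 0.9341: g = -0.09006, g' = -1.3635 → V/F = 0.8681
  V/F = 0.8681: g = -0.01047, g' = -1.0702 → V/F = 0.8583
  V/F = 0.8583: g = -0.00016, g' = -1.0375 → V/F = 0.8581
Converged at V/F = 0.8581.

V/F = 0.8581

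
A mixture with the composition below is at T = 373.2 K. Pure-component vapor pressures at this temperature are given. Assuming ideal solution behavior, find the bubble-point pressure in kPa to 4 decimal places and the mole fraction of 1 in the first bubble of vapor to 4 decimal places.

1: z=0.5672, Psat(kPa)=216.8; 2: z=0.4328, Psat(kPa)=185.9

At the bubble point ψ → 0, so ΣzᵢKᵢ = 1 with Kᵢ = Pᵢˢᵃᵗ/P ⇒ P = ΣzᵢPᵢˢᵃᵗ.
P = 0.5672·216.8 + 0.4328·185.9 = 203.4265 kPa
yᵢ = zᵢPᵢˢᵃᵗ/P ⇒ y_1 = 0.5672·216.8/203.4265 = 0.6045

Pbub = 203.4265 kPa, y_1 = 0.6045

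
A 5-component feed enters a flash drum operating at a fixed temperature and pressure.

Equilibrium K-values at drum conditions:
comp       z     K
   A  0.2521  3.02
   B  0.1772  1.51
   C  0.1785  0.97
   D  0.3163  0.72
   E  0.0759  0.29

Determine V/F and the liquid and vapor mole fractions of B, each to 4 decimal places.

Rachford–Rice: g(V/F) = Σ zᵢ(Kᵢ−1)/(1+V/F(Kᵢ−1)) = 0.
g(0) = ΣzᵢKᵢ − 1 = 0.4518 and g(1) = 1 − Σzᵢ/Kᵢ = -0.0859, so a root lies in (0, 1).
Iterate (Newton) starting at V/F = 0.5:
  V/F = 0.5000: g = 0.13340, g' = -0.4095 → V/F = 0.8257
  V/F = 0.8257: g = 0.00353, g' = -0.4330 → V/F = 0.8339
  V/F = 0.8339: g = -0.00002, g' = -0.4377 → V/F = 0.8338
Converged at V/F = 0.8338.
Compositions from xᵢ = zᵢ/(1+V/F(Kᵢ−1)), yᵢ = Kᵢxᵢ:
  A: x = 0.0939, y = 0.2836
  B: x = 0.1243, y = 0.1877
  C: x = 0.1831, y = 0.1776
  D: x = 0.4126, y = 0.2971
  E: x = 0.1860, y = 0.0540

V/F = 0.8338, x_B = 0.1243, y_B = 0.1877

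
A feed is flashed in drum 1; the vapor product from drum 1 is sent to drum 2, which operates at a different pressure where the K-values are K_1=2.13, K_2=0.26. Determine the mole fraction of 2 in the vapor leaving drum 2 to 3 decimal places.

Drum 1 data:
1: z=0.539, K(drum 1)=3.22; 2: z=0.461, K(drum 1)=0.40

y_2 (drum 2) = 0.157

Drum 1:
Material balance + equilibrium reduce to Σ zᵢ(Kᵢ−1)/(1+ψ₁(Kᵢ−1)) = 0.
Feasibility: ΣzᵢKᵢ = 1.920, Σzᵢ/Kᵢ = 1.320 — both > 1, two phases present.
Newton–Raphson from ψ₁ = 0.65:
  ψ₁ = 0.650: g = 0.0364, g' = -0.891 → ψ₁ = 0.691
Converged at ψ₁ = 0.691.
Drum-1 compositions:
  1: x = 0.213, y = 0.685
  2: x = 0.787, y = 0.315
Drum-2 feed = drum-1 vapor: z₂ = (0.6851, 0.3149).
Drum 2:
Let ψ₂ = V/F and solve Σ zᵢ(Kᵢ−1)/(1+ψ₂(Kᵢ−1)) = 0.
Check two-phase: ΣzᵢKᵢ = 1.541 > 1 and Σzᵢ/Kᵢ = 1.533 > 1, so g(0) = 0.541 > 0 and g(1) = -0.533 < 0.
Newton–Raphson from ψ₂ = 0.45:
  ψ₂ = 0.450: g = 0.1638, g' = -0.772 → ψ₂ = 0.662
  ψ₂ = 0.662: g = -0.0141, g' = -0.949 → ψ₂ = 0.647
Converged at ψ₂ = 0.647.
  1: x = 0.396, y = 0.843
  2: x = 0.604, y = 0.157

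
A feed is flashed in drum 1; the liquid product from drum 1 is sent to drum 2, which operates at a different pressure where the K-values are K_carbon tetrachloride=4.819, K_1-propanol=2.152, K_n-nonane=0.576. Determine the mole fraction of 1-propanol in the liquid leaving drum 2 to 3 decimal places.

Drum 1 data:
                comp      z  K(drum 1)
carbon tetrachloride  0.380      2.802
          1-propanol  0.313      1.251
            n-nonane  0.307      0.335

Drum 1:
Let ψ₁ = V/F and solve Σ zᵢ(Kᵢ−1)/(1+ψ₁(Kᵢ−1)) = 0.
g(0) = ΣzᵢKᵢ − 1 = 0.559 and g(1) = 1 − Σzᵢ/Kᵢ = -0.302, so a root lies in (0, 1).
Newton iteration, ψ₁⁰ = 0.51:
  ψ₁ = 0.510: g = 0.1175, g' = -0.661 → ψ₁ = 0.688
  ψ₁ = 0.688: g = -0.0034, g' = -0.721 → ψ₁ = 0.683
Converged at ψ₁ = 0.683.
Drum-1 compositions:
  carbon tetrachloride: x = 0.170, y = 0.477
  1-propanol: x = 0.267, y = 0.334
  n-nonane: x = 0.562, y = 0.188
Drum-2 feed = drum-1 liquid: z₂ = (0.1703, 0.2672, 0.5625).
Drum 2:
Newton–Raphson from ψ₂ = 0.35:
  ψ₂ = 0.350: g = 0.2177, g' = -0.775 → ψ₂ = 0.631
  ψ₂ = 0.631: g = 0.0434, g' = -0.521 → ψ₂ = 0.714
  ψ₂ = 0.714: g = 0.0012, g' = -0.494 → ψ₂ = 0.717
Converged at ψ₂ = 0.717.
  carbon tetrachloride: x = 0.046, y = 0.220
  1-propanol: x = 0.146, y = 0.315
  n-nonane: x = 0.808, y = 0.465

x_1-propanol (drum 2) = 0.146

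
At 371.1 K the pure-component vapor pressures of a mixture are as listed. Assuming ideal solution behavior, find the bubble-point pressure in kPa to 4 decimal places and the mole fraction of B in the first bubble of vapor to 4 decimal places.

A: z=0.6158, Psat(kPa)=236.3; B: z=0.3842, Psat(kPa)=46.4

Pbub = 163.3404 kPa, y_B = 0.1091

At the bubble point ψ → 0, so ΣzᵢKᵢ = 1 with Kᵢ = Pᵢˢᵃᵗ/P ⇒ P = ΣzᵢPᵢˢᵃᵗ.
P = 0.6158·236.3 + 0.3842·46.4 = 163.3404 kPa
yᵢ = zᵢPᵢˢᵃᵗ/P ⇒ y_B = 0.3842·46.4/163.3404 = 0.1091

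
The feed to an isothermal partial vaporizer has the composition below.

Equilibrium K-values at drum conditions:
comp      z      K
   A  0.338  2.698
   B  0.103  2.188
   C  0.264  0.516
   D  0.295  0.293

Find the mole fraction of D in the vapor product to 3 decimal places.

y_D = 0.117

Iterate (Newton) starting at ψ = 0.7:
  ψ = 0.700: g = -0.2771, g' = -0.966 → ψ = 0.413
  ψ = 0.413: g = -0.0350, g' = -0.793 → ψ = 0.369
Converged at ψ = 0.369.
Compositions from xᵢ = zᵢ/(1+ψ(Kᵢ−1)), yᵢ = Kᵢxᵢ:
  A: x = 0.208, y = 0.561
  B: x = 0.072, y = 0.157
  C: x = 0.321, y = 0.166
  D: x = 0.399, y = 0.117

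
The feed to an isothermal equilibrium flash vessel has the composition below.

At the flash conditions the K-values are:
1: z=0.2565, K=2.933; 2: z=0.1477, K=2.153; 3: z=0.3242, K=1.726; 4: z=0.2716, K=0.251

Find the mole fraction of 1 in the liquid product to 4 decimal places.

Rachford–Rice: g(β) = Σ zᵢ(Kᵢ−1)/(1+β(Kᵢ−1)) = 0.
Check two-phase: ΣzᵢKᵢ = 1.6981 > 1 and Σzᵢ/Kᵢ = 1.4260 > 1, so g(0) = 0.6981 > 0 and g(1) = -0.4260 < 0.
Iterate (Newton) starting at β = 0.5:
  β = 0.5000: g = 0.20761, g' = -0.8083 → β = 0.7569
  β = 0.7569: g = -0.02555, g' = -1.0974 → β = 0.7336
  β = 0.7336: g = -0.00063, g' = -1.0449 → β = 0.7330
Converged at β = 0.7330.
Compositions from xᵢ = zᵢ/(1+β(Kᵢ−1)), yᵢ = Kᵢxᵢ:
  1: x = 0.1061, y = 0.3113
  2: x = 0.0800, y = 0.1723
  3: x = 0.2116, y = 0.3652
  4: x = 0.6022, y = 0.1512

x_1 = 0.1061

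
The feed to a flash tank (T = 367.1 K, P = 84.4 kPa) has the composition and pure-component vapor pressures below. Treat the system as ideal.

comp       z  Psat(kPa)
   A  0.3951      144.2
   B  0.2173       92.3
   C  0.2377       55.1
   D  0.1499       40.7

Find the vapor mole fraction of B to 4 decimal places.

Raoult's law: Kᵢ = Pᵢˢᵃᵗ/P = Pᵢˢᵃᵗ/84.4.
  K_A = 144.2/84.4 = 1.708531, K_B = 92.3/84.4 = 1.093602, K_C = 55.1/84.4 = 0.652844, K_D = 40.7/84.4 = 0.482227
Rachford–Rice: g(β) = Σ zᵢ(Kᵢ−1)/(1+β(Kᵢ−1)) = 0.
Check two-phase: ΣzᵢKᵢ = 1.1401 > 1 and Σzᵢ/Kᵢ = 1.1049 > 1, so g(0) = 0.1401 > 0 and g(1) = -0.1049 < 0.
Newton iteration, β⁰ = 0.65:
  β = 0.6500: g = -0.01271, g' = -0.2337 → β = 0.5956
  β = 0.5956: g = -0.00013, g' = -0.2293 → β = 0.5951
Converged at β = 0.5951.
Compositions from xᵢ = zᵢ/(1+β(Kᵢ−1)), yᵢ = Kᵢxᵢ:
  A: x = 0.2779, y = 0.4748
  B: x = 0.2058, y = 0.2251
  C: x = 0.2996, y = 0.1956
  D: x = 0.2167, y = 0.1045

y_B = 0.2251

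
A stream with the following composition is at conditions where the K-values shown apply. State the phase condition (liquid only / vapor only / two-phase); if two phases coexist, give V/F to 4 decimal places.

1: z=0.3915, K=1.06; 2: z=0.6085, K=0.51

ΣzᵢKᵢ = 0.7253; Σzᵢ/Kᵢ = 1.5625.
Since ΣzᵢKᵢ < 1 the mixture is below its bubble point — single liquid phase.

liquid only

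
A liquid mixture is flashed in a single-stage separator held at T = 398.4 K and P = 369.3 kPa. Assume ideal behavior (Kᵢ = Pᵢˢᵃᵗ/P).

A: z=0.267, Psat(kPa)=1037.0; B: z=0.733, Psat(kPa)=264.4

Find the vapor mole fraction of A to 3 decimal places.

Raoult's law: Kᵢ = Pᵢˢᵃᵗ/P = Pᵢˢᵃᵗ/369.3.
  K_A = 1037.0/369.3 = 2.80802, K_B = 264.4/369.3 = 0.71595
Material balance + equilibrium reduce to Σ zᵢ(Kᵢ−1)/(1+V/F(Kᵢ−1)) = 0.
g(0) = ΣzᵢKᵢ − 1 = 0.275 and g(1) = 1 − Σzᵢ/Kᵢ = -0.119, so a root lies in (0, 1).
Iterate (Newton) starting at V/F = 0.38:
  V/F = 0.380: g = 0.0527, g' = -0.381 → V/F = 0.518
  V/F = 0.518: g = 0.0050, g' = -0.314 → V/F = 0.534
  V/F = 0.534: g = 0.0000, g' = -0.308 → V/F = 0.535
Converged at V/F = 0.535.
Compositions from xᵢ = zᵢ/(1+V/F(Kᵢ−1)), yᵢ = Kᵢxᵢ:
  A: x = 0.136, y = 0.381
  B: x = 0.864, y = 0.619

y_A = 0.381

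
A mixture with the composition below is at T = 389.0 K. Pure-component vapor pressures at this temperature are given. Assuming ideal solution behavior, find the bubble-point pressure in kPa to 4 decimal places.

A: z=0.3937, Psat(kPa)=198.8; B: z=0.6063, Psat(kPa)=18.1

Pbub = 89.2416 kPa

At the bubble point ψ → 0, so ΣzᵢKᵢ = 1 with Kᵢ = Pᵢˢᵃᵗ/P ⇒ P = ΣzᵢPᵢˢᵃᵗ.
P = 0.3937·198.8 + 0.6063·18.1 = 89.2416 kPa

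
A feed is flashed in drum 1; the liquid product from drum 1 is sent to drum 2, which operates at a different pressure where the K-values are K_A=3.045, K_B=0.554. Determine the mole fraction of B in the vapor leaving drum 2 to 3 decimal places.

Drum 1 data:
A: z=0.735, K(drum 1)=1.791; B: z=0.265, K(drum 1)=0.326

Drum 1:
Rachford–Rice: g(ψ₁) = Σ zᵢ(Kᵢ−1)/(1+ψ₁(Kᵢ−1)) = 0.
Feasibility: ΣzᵢKᵢ = 1.403, Σzᵢ/Kᵢ = 1.223 — both > 1, two phases present.
Binary case is linear: z₁(K₁−1)(1+ψ₁(K₂−1)) + z₂(K₂−1)(1+ψ₁(K₁−1)) = 0
⇒ ψ₁ = [z₁(K₁−1)+z₂(K₂−1)] / [−(K₁−1)(K₂−1)] = 0.4028/0.5331 = 0.755
Drum-1 compositions:
  A: x = 0.460, y = 0.824
  B: x = 0.540, y = 0.176
Drum-2 feed = drum-1 liquid: z₂ = (0.4601, 0.5399).
Drum 2:
Rachford–Rice: g(ψ₂) = Σ zᵢ(Kᵢ−1)/(1+ψ₂(Kᵢ−1)) = 0.
Feasibility: ΣzᵢKᵢ = 1.700, Σzᵢ/Kᵢ = 1.126 — both > 1, two phases present.
Binary case is linear: z₁(K₁−1)(1+ψ₂(K₂−1)) + z₂(K₂−1)(1+ψ₂(K₁−1)) = 0
⇒ ψ₂ = [z₁(K₁−1)+z₂(K₂−1)] / [−(K₁−1)(K₂−1)] = 0.7000/0.9121 = 0.768
  A: x = 0.179, y = 0.545
  B: x = 0.821, y = 0.455

y_B (drum 2) = 0.455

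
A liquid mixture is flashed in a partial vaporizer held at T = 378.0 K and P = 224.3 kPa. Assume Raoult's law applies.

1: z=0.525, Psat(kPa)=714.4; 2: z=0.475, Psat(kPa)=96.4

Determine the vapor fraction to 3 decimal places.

ψ = 0.703

Raoult's law: Kᵢ = Pᵢˢᵃᵗ/P = Pᵢˢᵃᵗ/224.3.
  K_1 = 714.4/224.3 = 3.18502, K_2 = 96.4/224.3 = 0.42978
Binary case is linear: z₁(K₁−1)(1+ψ(K₂−1)) + z₂(K₂−1)(1+ψ(K₁−1)) = 0
⇒ ψ = [z₁(K₁−1)+z₂(K₂−1)] / [−(K₁−1)(K₂−1)] = 0.8763/1.2459 = 0.703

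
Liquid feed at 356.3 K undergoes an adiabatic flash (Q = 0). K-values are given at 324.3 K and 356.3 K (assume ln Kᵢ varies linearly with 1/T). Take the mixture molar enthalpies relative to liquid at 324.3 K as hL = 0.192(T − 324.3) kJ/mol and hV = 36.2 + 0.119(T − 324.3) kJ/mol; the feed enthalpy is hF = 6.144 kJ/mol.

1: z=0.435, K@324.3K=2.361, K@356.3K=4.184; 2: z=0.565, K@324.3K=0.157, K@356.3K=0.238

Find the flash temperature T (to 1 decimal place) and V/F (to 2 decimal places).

T = 327.9 K, V/F = 0.15

Adiabatic flash: solve Rachford–Rice at each trial T, then check hF = ψ·hV(T) + (1−ψ)·hL(T).
  T = 324.3 K: K = (2.361, 0.157), RR gives ψ = 0.101, H_out = 3.652 kJ/mol
  T = 356.3 K: K = (4.184, 0.238), RR gives ψ = 0.393, H_out = 19.467 kJ/mol
  T = 340.3 K: K = (3.186, 0.195), RR gives ψ = 0.282, H_out = 12.951 kJ/mol
  T = 332.3 K: K = (2.752, 0.176), RR gives ψ = 0.205, H_out = 8.844 kJ/mol
  T = 328.3 K: K = (2.552, 0.166), RR gives ψ = 0.158, H_out = 6.424 kJ/mol
  T = 326.3 K: K = (2.455, 0.162), RR gives ψ = 0.130, H_out = 5.089 kJ/mol
Linear interpolation between T = 326.3 (H_out = 5.089) and T = 328.3 (H_out = 6.424) on hF = 6.144 gives T ≈ 327.9 K, at which ψ = 0.15.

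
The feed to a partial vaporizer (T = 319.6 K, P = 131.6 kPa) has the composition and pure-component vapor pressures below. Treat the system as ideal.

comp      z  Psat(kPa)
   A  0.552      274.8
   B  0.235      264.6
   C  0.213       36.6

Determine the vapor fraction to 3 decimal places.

ψ = 0.890

Raoult's law: Kᵢ = Pᵢˢᵃᵗ/P = Pᵢˢᵃᵗ/131.6.
  K_A = 274.8/131.6 = 2.08815, K_B = 264.6/131.6 = 2.01064, K_C = 36.6/131.6 = 0.27812
Rachford–Rice: g(ψ) = Σ zᵢ(Kᵢ−1)/(1+ψ(Kᵢ−1)) = 0.
g(0) = ΣzᵢKᵢ − 1 = 0.684 and g(1) = 1 − Σzᵢ/Kᵢ = -0.147, so a root lies in (0, 1).
Iterate (Newton) starting at ψ = 0.58:
  ψ = 0.580: g = 0.2535, g' = -0.670 → ψ = 0.959
  ψ = 0.959: g = -0.0846, g' = -1.388 → ψ = 0.898
  ψ = 0.898: g = -0.0085, g' = -1.129 → ψ = 0.890
Converged at ψ = 0.890.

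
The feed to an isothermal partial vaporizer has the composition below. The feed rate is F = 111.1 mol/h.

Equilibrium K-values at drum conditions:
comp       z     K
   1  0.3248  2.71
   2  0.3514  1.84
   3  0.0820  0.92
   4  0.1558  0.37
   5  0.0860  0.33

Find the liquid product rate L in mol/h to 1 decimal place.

Material balance + equilibrium reduce to Σ zᵢ(Kᵢ−1)/(1+V/F(Kᵢ−1)) = 0.
g(0) = ΣzᵢKᵢ − 1 = 0.6882 and g(1) = 1 − Σzᵢ/Kᵢ = -0.0816, so a root lies in (0, 1).
Newton–Raphson from V/F = 0.5:
  V/F = 0.5000: g = 0.27051, g' = -0.6186 → V/F = 0.9373
  V/F = 0.9373: g = -0.02311, g' = -0.8661 → V/F = 0.9106
  V/F = 0.9106: g = -0.00064, g' = -0.8196 → V/F = 0.9098
Converged at V/F = 0.9098.
Then V = V/F·F = 0.9098·111.1 = 101.1 mol/h and L = F − V = 10.0 mol/h.

L = 10.0 mol/h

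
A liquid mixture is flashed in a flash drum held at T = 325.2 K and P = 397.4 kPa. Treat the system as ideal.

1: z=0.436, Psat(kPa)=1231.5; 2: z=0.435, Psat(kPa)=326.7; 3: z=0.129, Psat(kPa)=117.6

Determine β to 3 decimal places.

β = 0.867

Raoult's law: Kᵢ = Pᵢˢᵃᵗ/P = Pᵢˢᵃᵗ/397.4.
  K_1 = 1231.5/397.4 = 3.09889, K_2 = 326.7/397.4 = 0.82209, K_3 = 117.6/397.4 = 0.29592
Newton iteration, β⁰ = 0.5:
  β = 0.500: g = 0.2214, g' = -0.626 → β = 0.854
  β = 0.854: g = 0.0089, g' = -0.667 → β = 0.867
Converged at β = 0.867.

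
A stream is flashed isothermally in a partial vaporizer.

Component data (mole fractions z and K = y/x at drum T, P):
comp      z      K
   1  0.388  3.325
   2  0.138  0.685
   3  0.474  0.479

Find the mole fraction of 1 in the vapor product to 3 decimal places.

y_1 = 0.569

Let β = V/F and solve Σ zᵢ(Kᵢ−1)/(1+β(Kᵢ−1)) = 0.
Feasibility: ΣzᵢKᵢ = 1.612, Σzᵢ/Kᵢ = 1.308 — both > 1, two phases present.
Newton–Raphson from β = 0.5:
  β = 0.500: g = 0.0316, g' = -0.703 → β = 0.545
  β = 0.545: g = 0.0006, g' = -0.679 → β = 0.546
Converged at β = 0.546.
Compositions from xᵢ = zᵢ/(1+β(Kᵢ−1)), yᵢ = Kᵢxᵢ:
  1: x = 0.171, y = 0.569
  2: x = 0.167, y = 0.114
  3: x = 0.662, y = 0.317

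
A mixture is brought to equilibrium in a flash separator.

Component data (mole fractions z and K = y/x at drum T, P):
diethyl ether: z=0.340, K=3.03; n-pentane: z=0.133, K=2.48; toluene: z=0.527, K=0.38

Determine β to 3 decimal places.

β = 0.479

Material balance + equilibrium reduce to Σ zᵢ(Kᵢ−1)/(1+β(Kᵢ−1)) = 0.
g(0) = ΣzᵢKᵢ − 1 = 0.560 and g(1) = 1 − Σzᵢ/Kᵢ = -0.553, so a root lies in (0, 1).
Newton iteration, β⁰ = 0.36:
  β = 0.360: g = 0.1066, g' = -0.927 → β = 0.475
  β = 0.475: g = 0.0039, g' = -0.871 → β = 0.479
Converged at β = 0.479.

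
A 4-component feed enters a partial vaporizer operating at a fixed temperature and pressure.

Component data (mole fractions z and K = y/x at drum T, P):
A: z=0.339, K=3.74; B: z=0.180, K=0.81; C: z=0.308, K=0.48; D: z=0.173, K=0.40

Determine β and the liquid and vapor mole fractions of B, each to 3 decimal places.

β = 0.486, x_B = 0.198, y_B = 0.161

Let β = V/F and solve Σ zᵢ(Kᵢ−1)/(1+β(Kᵢ−1)) = 0.
g(0) = ΣzᵢKᵢ − 1 = 0.631 and g(1) = 1 − Σzᵢ/Kᵢ = -0.387, so a root lies in (0, 1).
Newton–Raphson from β = 0.5:
  β = 0.500: g = -0.0106, g' = -0.740 → β = 0.486
Converged at β = 0.486.
Compositions from xᵢ = zᵢ/(1+β(Kᵢ−1)), yᵢ = Kᵢxᵢ:
  A: x = 0.145, y = 0.544
  B: x = 0.198, y = 0.161
  C: x = 0.412, y = 0.198
  D: x = 0.244, y = 0.098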